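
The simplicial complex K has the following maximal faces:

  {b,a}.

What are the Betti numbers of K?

Order the vertices as a < b. Listing each simplex with vertices in this order, K has dimension 1 with simplices:

  0-simplices (2): a, b
  1-simplices (1): ab

giving chain groups C_0 ≅ Z^2, C_1 ≅ Z^1.

Boundary ∂_1: C_1 → C_0 sends each edge [p,q] (with p < q) to q − p.
As a 2×1 matrix over Z this has rank 1, with invariant factors (1).

From H_k ≅ ker(∂_k) / im(∂_{k+1}) we obtain:

  H_0: rank C_0 − rank ∂_1 = 2 − 1 = 1, and the invariant factors of ∂_1 are all 1, so H_0 ≅ Z.
  H_1: rank ker ∂_1 − rank ∂_2 = (1 − 1) − 0 = 0, and there is no ∂_2, so H_1 ≅ 0.

(K is a triangulation of the 1-simplex.)

Hence the Betti numbers are b_0 = 1, b_1 = 0.

b_0 = 1, b_1 = 0.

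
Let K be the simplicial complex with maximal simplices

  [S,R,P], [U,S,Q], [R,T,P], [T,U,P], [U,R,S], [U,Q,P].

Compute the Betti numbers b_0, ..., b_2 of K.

b_0 = 1, b_1 = 1, b_2 = 0.

Fix the vertex order P < Q < R < S < T < U and write every simplex with vertices in increasing order. Then dim K = 2 and the simplices of K are:

  0-simplices (6): P, Q, R, S, T, U
  1-simplices (12): PQ, PR, PS, PT, PU, QS, QU, RS, RT, RU, SU, TU
  2-simplices (6): PQU, PRS, PRT, PTU, QSU, RSU

Hence C_0 ≅ Z^6, C_1 ≅ Z^12, C_2 ≅ Z^6.

∂_1: C_1 → C_0 is given by ∂[p,q] = [q] − [p].
The 6×12 boundary matrix has rank 5 and Smith normal form diag(1,1,1,1,1).

Boundary ∂_2: C_2 → C_1 acts by ∂[p,q,r] = [q,r] − [p,r] + [p,q]. For instance
  ∂PQU = QU − PU + PQ,
  ∂PTU = TU − PU + PT.
The 12×6 boundary matrix has rank 6 and Smith normal form diag(1,1,1,1,1,1).

From H_k ≅ ker(∂_k) / im(∂_{k+1}) we obtain:

  H_0: rank C_0 − rank ∂_1 = 6 − 5 = 1, and the invariant factors of ∂_1 are all 1, so H_0 = Z.
  H_1: rank ker ∂_1 − rank ∂_2 = (12 − 5) − 6 = 1, and the invariant factors of ∂_2 are all 1, so H_1 = Z.
  H_2: rank ker ∂_2 − rank ∂_3 = (6 − 6) − 0 = 0, and there is no ∂_3, so H_2 = 0.

(K is a triangulation of the cylinder S^1 x I.)

Hence the Betti numbers are b_0 = 1, b_1 = 1, b_2 = 0.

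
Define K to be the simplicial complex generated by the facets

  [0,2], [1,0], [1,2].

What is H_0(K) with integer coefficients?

H_0 ≅ Z.

Take the total order 0 < 1 < 2 on the vertex set. Then K (dimension 1) consists of the simplices:

  0-simplices (3): [0], [1], [2]
  1-simplices (3): [0,1], [0,2], [1,2]

so the chain groups are C_0 ≅ Z^3, C_1 ≅ Z^3.

Boundary ∂_1: C_1 → C_0 sends each edge [p,q] (with p < q) to q − p. For instance
  ∂[0,1] = [1] − [0].
As a 3×3 matrix over Z this has rank 2, with invariant factors (1,1).

Now H_k = ker ∂_k / im ∂_{k+1}, so:

  H_0: rank C_0 − rank ∂_1 = 3 − 2 = 1, and the invariant factors of ∂_1 are all 1, so H_0 = Z.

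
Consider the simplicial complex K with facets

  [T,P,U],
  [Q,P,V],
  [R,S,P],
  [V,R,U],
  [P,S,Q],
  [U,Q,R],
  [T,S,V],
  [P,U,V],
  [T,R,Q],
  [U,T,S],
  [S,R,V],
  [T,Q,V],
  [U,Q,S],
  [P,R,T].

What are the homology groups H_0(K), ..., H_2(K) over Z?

H_0 = Z,  H_1 = Z^2,  H_2 = Z.

K has 7 vertices, 21 edges, 14 triangles.
rank ∂_0 = 0, rank ∂_1 = 6 ⇒ b_0 = 7 − 0 − 6 = 1; all invariant factors of ∂_1 are 1 so no torsion. So H_0 ≅ Z.
rank ∂_1 = 6, rank ∂_2 = 13 ⇒ b_1 = 21 − 6 − 13 = 2; all invariant factors of ∂_2 are 1 so no torsion. So H_1 ≅ Z^2.
rank ∂_2 = 13, rank ∂_3 = 0 ⇒ b_2 = 14 − 13 − 0 = 1. So H_2 ≅ Z.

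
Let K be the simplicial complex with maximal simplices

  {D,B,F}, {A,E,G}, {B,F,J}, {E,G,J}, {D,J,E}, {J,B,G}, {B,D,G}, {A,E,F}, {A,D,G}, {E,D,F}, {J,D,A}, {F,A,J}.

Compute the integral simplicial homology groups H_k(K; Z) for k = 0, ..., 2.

H_0 = Z,  H_1 = Z/2,  H_2 = 0.

We work with the vertex ordering A < B < D < E < F < G < J. The simplices of K, each written with vertices in increasing order, are:

  0-simplices (7): A, B, D, E, F, G, J
  1-simplices (18): AD, AE, AF, AG, AJ, BD, BF, BG, BJ, DE, DF, DG, DJ, EF, EG, EJ, FJ, GJ
  2-simplices (12): ADG, ADJ, AEF, AEG, AFJ, BDF, BDG, BFJ, BGJ, DEF, DEJ, EGJ

giving chain groups C_0 ≅ Z^7, C_1 ≅ Z^18, C_2 ≅ Z^12.

The boundary map ∂_1: C_1 → C_0 is given by ∂[p,q] = [q] − [p].
The resulting 7×18 matrix has rank 6, and its Smith normal form has invariant factors (1,1,1,1,1,1).

The boundary map ∂_2: C_2 → C_1 acts by ∂[p,q,r] = [q,r] − [p,r] + [p,q]. For instance
  ∂BDF = DF − BF + BD,
  ∂AFJ = FJ − AJ + AF.
The resulting 18×12 matrix has rank 12, and its Smith normal form has invariant factors (1,1,1,1,1,1,1,1,1,1,1,2).

Now H_k = ker ∂_k / im ∂_{k+1}, so:

  H_0: rank C_0 − rank ∂_1 = 7 − 6 = 1, and the invariant factors of ∂_1 are all 1, so H_0 = Z.
  H_1: rank ker ∂_1 − rank ∂_2 = (18 − 6) − 12 = 0, and ∂_2 has invariant factor 2 > 1, so H_1 = Z/2.
  H_2: rank ker ∂_2 − rank ∂_3 = (12 − 12) − 0 = 0, and there is no ∂_3, so H_2 = 0.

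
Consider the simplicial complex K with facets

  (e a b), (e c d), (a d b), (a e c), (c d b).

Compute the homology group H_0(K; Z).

Order the vertices as a < b < c < d < e. Listing each simplex with vertices in this order, K has dimension 2 with simplices:

  0-simplices (5): a, b, c, d, e
  1-simplices (10): ab, ac, ad, ae, bc, bd, be, cd, ce, de
  2-simplices (5): abd, abe, ace, bcd, cde

giving chain groups C_0 ≅ Z^5, C_1 ≅ Z^10, C_2 ≅ Z^5.

Boundary ∂_1: C_1 → C_0 maps an edge to its endpoints' difference, ∂[p,q] = q − p. For instance
  ∂ad = d − a.
The 5×10 boundary matrix has rank 4 and Smith normal form diag(1,1,1,1).

Boundary ∂_2: C_2 → C_1 sends each 2-simplex [p,q,r] to [q,r] − [p,r] + [p,q]. For instance
  ∂ace = ce − ae + ac,
  ∂abe = be − ae + ab.
The resulting 10×5 matrix has rank 5, and its Smith normal form has invariant factors (1,1,1,1,1).

Now H_k = ker ∂_k / im ∂_{k+1}, so:

  H_0: rank C_0 − rank ∂_1 = 5 − 4 = 1, and the invariant factors of ∂_1 are all 1, so H_0 = Z.

H_0 ≅ Z.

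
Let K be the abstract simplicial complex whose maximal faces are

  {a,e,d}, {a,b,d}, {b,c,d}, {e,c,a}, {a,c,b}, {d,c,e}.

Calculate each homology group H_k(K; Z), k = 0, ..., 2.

H_0 = Z,  H_1 = 0,  H_2 = Z.

K has 5 vertices, 9 edges, 6 triangles.
rank ∂_0 = 0, rank ∂_1 = 4 ⇒ b_0 = 5 − 0 − 4 = 1; all invariant factors of ∂_1 are 1 so no torsion. So H_0 ≅ Z.
rank ∂_1 = 4, rank ∂_2 = 5 ⇒ b_1 = 9 − 4 − 5 = 0; all invariant factors of ∂_2 are 1 so no torsion. So H_1 ≅ 0.
rank ∂_2 = 5, rank ∂_3 = 0 ⇒ b_2 = 6 − 5 − 0 = 1. So H_2 ≅ Z.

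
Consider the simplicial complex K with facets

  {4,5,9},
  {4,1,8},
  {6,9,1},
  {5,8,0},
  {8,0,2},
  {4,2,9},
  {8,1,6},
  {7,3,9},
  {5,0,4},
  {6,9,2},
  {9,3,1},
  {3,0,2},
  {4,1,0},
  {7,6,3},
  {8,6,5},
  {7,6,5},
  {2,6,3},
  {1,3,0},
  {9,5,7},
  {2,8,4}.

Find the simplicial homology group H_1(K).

Fix the vertex order 0 < 1 < 2 < 3 < 4 < 5 < 6 < 7 < 8 < 9 and write every simplex with vertices in increasing order. Then dim K = 2 and the simplices of K are:

  0-simplices (10): [0], [1], [2], [3], [4], [5], [6], [7], [8], [9]
  1-simplices (30): (30 of them)
  2-simplices (20): (20 of them)

giving chain groups C_0 ≅ Z^10, C_1 ≅ Z^30, C_2 ≅ Z^20.

∂_1: C_1 → C_0 sends each edge [p,q] (with p < q) to q − p. For instance
  ∂[5,8] = [8] − [5].
As a 10×30 matrix over Z this has rank 9, with invariant factors (1,1,1,1,1,1,1,1,1).

∂_2: C_2 → C_1 maps a triangle to the signed sum of its edges. For instance
  ∂[4,5,9] = [5,9] − [4,9] + [4,5],
  ∂[1,6,8] = [6,8] − [1,8] + [1,6].
This gives a 30×20 integer matrix of rank 20; reducing to Smith normal form yields diagonal entries (1,1,1,1,1,1,1,1,1,1,1,1,1,1,1,1,1,1,1,2).

Computing H_k = (kernel of ∂_k) / (image of ∂_{k+1}):

  H_1: rank ker ∂_1 − rank ∂_2 = (30 − 9) − 20 = 1, and ∂_2 has invariant factor 2 > 1, so H_1 ≅ Z ⊕ Z/2Z.

H_1 = Z ⊕ Z/2Z.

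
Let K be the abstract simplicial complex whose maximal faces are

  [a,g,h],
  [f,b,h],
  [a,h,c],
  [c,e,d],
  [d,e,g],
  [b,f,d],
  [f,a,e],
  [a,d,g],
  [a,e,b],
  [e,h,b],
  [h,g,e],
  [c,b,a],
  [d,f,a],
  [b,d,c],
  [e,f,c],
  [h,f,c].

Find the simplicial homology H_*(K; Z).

We work with the vertex ordering a < b < c < d < e < f < g < h. The simplices of K, each written with vertices in increasing order, are:

  0-simplices (8): a, b, c, d, e, f, g, h
  1-simplices (24): ab, ac, ad, ae, af, ag, ah, bc, bd, be, bf, bh, cd, ce, cf, ch, de, df, dg, ef, eg, eh, fh, gh
  2-simplices (16): abc, abe, ach, adf, adg, aef, agh, bcd, bdf, beh, bfh, cde, cef, cfh, deg, egh

giving chain groups C_0 ≅ Z^8, C_1 ≅ Z^24, C_2 ≅ Z^16.

The boundary map ∂_1: C_1 → C_0 sends each edge [p,q] (with p < q) to q − p.
As a 8×24 matrix over Z this has rank 7, with invariant factors (1,1,1,1,1,1,1).

∂_2: C_2 → C_1 acts by ∂[p,q,r] = [q,r] − [p,r] + [p,q]. For instance
  ∂cef = ef − cf + ce,
  ∂cfh = fh − ch + cf.
This gives a 24×16 integer matrix of rank 15; reducing to Smith normal form yields diagonal entries (1,1,1,1,1,1,1,1,1,1,1,1,1,1,1).

From H_k ≅ ker(∂_k) / im(∂_{k+1}) we obtain:

  H_0: rank C_0 − rank ∂_1 = 8 − 7 = 1, and the invariant factors of ∂_1 are all 1, so H_0 ≅ Z.
  H_1: rank ker ∂_1 − rank ∂_2 = (24 − 7) − 15 = 2, and the invariant factors of ∂_2 are all 1, so H_1 ≅ Z^2.
  H_2: rank ker ∂_2 − rank ∂_3 = (16 − 15) − 0 = 1, and there is no ∂_3, so H_2 ≅ Z.

As a check, the Euler characteristic is 8 − 24 + 16 = 0, which agrees with 1 − 2 + 1 = 0.

H_0 ≅ Z,  H_1 ≅ Z^2,  H_2 ≅ Z.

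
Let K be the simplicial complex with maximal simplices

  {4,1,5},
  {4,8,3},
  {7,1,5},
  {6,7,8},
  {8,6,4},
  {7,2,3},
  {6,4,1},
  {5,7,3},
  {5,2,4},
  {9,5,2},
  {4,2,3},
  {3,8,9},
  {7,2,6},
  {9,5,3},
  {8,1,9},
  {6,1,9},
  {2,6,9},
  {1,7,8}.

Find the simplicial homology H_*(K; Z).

We work with the vertex ordering 1 < 2 < 3 < 4 < 5 < 6 < 7 < 8 < 9. The simplices of K, each written with vertices in increasing order, are:

  0-simplices (9): [1], [2], [3], [4], [5], [6], [7], [8], [9]
  1-simplices (27): (27 of them)
  2-simplices (18): [1,4,5], [1,4,6], [1,5,7], [1,6,9], [1,7,8], [1,8,9], [2,3,4], [2,3,7], [2,4,5], [2,5,9], [2,6,7], [2,6,9], [3,4,8], [3,5,7], [3,5,9], [3,8,9], [4,6,8], [6,7,8]

so the chain groups are C_0 ≅ Z^9, C_1 ≅ Z^27, C_2 ≅ Z^18.

Boundary ∂_1: C_1 → C_0 sends each edge [p,q] (with p < q) to q − p. For instance
  ∂[1,9] = [9] − [1].
The resulting 9×27 matrix has rank 8, and its Smith normal form has invariant factors (1,1,1,1,1,1,1,1).

Boundary ∂_2: C_2 → C_1 maps a triangle to the signed sum of its edges. For instance
  ∂[4,6,8] = [6,8] − [4,8] + [4,6],
  ∂[1,7,8] = [7,8] − [1,8] + [1,7].
As a 27×18 matrix over Z this has rank 18, with invariant factors (1,1,1,1,1,1,1,1,1,1,1,1,1,1,1,1,1,2).

From H_k ≅ ker(∂_k) / im(∂_{k+1}) we obtain:

  H_0: rank C_0 − rank ∂_1 = 9 − 8 = 1, and the invariant factors of ∂_1 are all 1, so H_0 = Z.
  H_1: rank ker ∂_1 − rank ∂_2 = (27 − 8) − 18 = 1, and ∂_2 has invariant factor 2 > 1, so H_1 = Z ⊕ Z/2Z.
  H_2: rank ker ∂_2 − rank ∂_3 = (18 − 18) − 0 = 0, and there is no ∂_3, so H_2 = 0.

(K is a triangulation of the Klein bottle.)

H_0 ≅ Z,  H_1 ≅ Z ⊕ Z/2Z,  H_2 = 0.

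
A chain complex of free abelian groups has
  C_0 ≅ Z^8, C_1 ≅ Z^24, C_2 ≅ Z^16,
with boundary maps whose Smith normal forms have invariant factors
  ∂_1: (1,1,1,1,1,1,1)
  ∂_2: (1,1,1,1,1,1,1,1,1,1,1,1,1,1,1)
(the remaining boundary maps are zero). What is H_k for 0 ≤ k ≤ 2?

H_0: b_0 = 8 − 0 − 7 = 1; torsion from ∂_1 factors > 1: none. So H_0 = Z.
H_1: b_1 = 24 − 7 − 15 = 2; torsion from ∂_2 factors > 1: none. So H_1 = Z^2.
H_2: b_2 = 16 − 15 − 0 = 1; torsion from ∂_3 factors > 1: none. So H_2 = Z.

H_0 = Z,  H_1 = Z^2,  H_2 = Z.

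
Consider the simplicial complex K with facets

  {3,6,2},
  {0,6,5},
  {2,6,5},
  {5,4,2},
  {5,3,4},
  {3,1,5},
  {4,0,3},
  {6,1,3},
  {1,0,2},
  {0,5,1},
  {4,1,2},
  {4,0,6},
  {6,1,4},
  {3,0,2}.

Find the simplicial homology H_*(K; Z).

H_0 = Z,  H_1 = Z^2,  H_2 = Z.

Take the total order 0 < 1 < 2 < 3 < 4 < 5 < 6 on the vertex set. Then K (dimension 2) consists of the simplices:

  0-simplices (7): [0], [1], [2], [3], [4], [5], [6]
  1-simplices (21): [0,1], [0,2], [0,3], [0,4], [0,5], [0,6], [1,2], [1,3], [1,4], [1,5], [1,6], [2,3], [2,4], [2,5], [2,6], [3,4], [3,5], [3,6], [4,5], [4,6], [5,6]
  2-simplices (14): [0,1,2], [0,1,5], [0,2,3], [0,3,4], [0,4,6], [0,5,6], [1,2,4], [1,3,5], [1,3,6], [1,4,6], [2,3,6], [2,4,5], [2,5,6], [3,4,5]

giving chain groups C_0 ≅ Z^7, C_1 ≅ Z^21, C_2 ≅ Z^14.

Boundary ∂_1: C_1 → C_0 sends each edge [p,q] (with p < q) to q − p.
The 7×21 boundary matrix has rank 6 and Smith normal form diag(1,1,1,1,1,1).

The boundary map ∂_2: C_2 → C_1 sends each 2-simplex [p,q,r] to [q,r] − [p,r] + [p,q]. For instance
  ∂[1,3,6] = [3,6] − [1,6] + [1,3],
  ∂[2,5,6] = [5,6] − [2,6] + [2,5].
As a 21×14 matrix over Z this has rank 13, with invariant factors (1,1,1,1,1,1,1,1,1,1,1,1,1).

Reading off H_k = ker ∂_k / im ∂_{k+1}:

  H_0: rank C_0 − rank ∂_1 = 7 − 6 = 1, and the invariant factors of ∂_1 are all 1, so H_0 = Z.
  H_1: rank ker ∂_1 − rank ∂_2 = (21 − 6) − 13 = 2, and the invariant factors of ∂_2 are all 1, so H_1 = Z^2.
  H_2: rank ker ∂_2 − rank ∂_3 = (14 − 13) − 0 = 1, and there is no ∂_3, so H_2 = Z.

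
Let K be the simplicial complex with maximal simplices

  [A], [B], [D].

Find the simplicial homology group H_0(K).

H_0 ≅ Z^3.

K has 3 vertices.
rank ∂_0 = 0, rank ∂_1 = 0 ⇒ b_0 = 3 − 0 − 0 = 3. So H_0 = Z^3.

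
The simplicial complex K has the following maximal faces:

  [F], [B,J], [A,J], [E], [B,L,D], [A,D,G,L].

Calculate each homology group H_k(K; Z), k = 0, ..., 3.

Fix the vertex order A < B < D < E < F < G < J < L and write every simplex with vertices in increasing order. Then dim K = 3 and the simplices of K are:

  0-simplices (8): A, B, D, E, F, G, J, L
  1-simplices (10): AD, AG, AJ, AL, BD, BJ, BL, DG, DL, GL
  2-simplices (5): ADG, ADL, AGL, BDL, DGL
  3-simplices (1): ADGL

Hence C_0 ≅ Z^8, C_1 ≅ Z^10, C_2 ≅ Z^5, C_3 ≅ Z^1.

The boundary map ∂_1: C_1 → C_0 sends each edge [p,q] (with p < q) to q − p.
As a 8×10 matrix over Z this has rank 5, with invariant factors (1,1,1,1,1).

∂_2: C_2 → C_1 sends each 2-simplex [p,q,r] to [q,r] − [p,r] + [p,q]. For instance
  ∂DGL = GL − DL + DG,
  ∂BDL = DL − BL + BD.
The 10×5 boundary matrix has rank 4 and Smith normal form diag(1,1,1,1).

The boundary map ∂_3: C_3 → C_2 sends each 3-simplex σ to the alternating sum Σ_i (−1)^i (σ with its i-th vertex removed). For instance
  ∂ADGL = DGL − AGL + ADL − ADG.
As a 5×1 matrix over Z this has rank 1, with invariant factors (1).

Reading off H_k = ker ∂_k / im ∂_{k+1}:

  H_0: rank C_0 − rank ∂_1 = 8 − 5 = 3, and the invariant factors of ∂_1 are all 1, so H_0 = Z^3.
  H_1: rank ker ∂_1 − rank ∂_2 = (10 − 5) − 4 = 1, and the invariant factors of ∂_2 are all 1, so H_1 = Z.
  H_2: rank ker ∂_2 − rank ∂_3 = (5 − 4) − 1 = 0, and the invariant factors of ∂_3 are all 1, so H_2 = 0.
  H_3: rank ker ∂_3 − rank ∂_4 = (1 − 1) − 0 = 0, and there is no ∂_4, so H_3 = 0.

H_0 ≅ Z^3,  H_1 ≅ Z,  H_2 = 0,  H_3 = 0.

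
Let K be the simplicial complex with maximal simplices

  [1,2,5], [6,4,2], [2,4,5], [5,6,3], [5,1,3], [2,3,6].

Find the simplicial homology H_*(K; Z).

H_0 ≅ Z,  H_1 ≅ Z,  H_2 = 0.

K has 6 vertices, 12 edges, 6 triangles.
rank ∂_0 = 0, rank ∂_1 = 5 ⇒ b_0 = 6 − 0 − 5 = 1; all invariant factors of ∂_1 are 1 so no torsion. So H_0 = Z.
rank ∂_1 = 5, rank ∂_2 = 6 ⇒ b_1 = 12 − 5 − 6 = 1; all invariant factors of ∂_2 are 1 so no torsion. So H_1 = Z.
rank ∂_2 = 6, rank ∂_3 = 0 ⇒ b_2 = 6 − 6 − 0 = 0. So H_2 = 0.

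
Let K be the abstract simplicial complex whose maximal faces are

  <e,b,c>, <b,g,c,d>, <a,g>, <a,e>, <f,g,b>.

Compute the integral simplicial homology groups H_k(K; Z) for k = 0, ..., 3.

H_0 = Z,  H_1 = Z,  H_2 = 0,  H_3 = 0.

K has 7 vertices, 12 edges, 6 triangles, 1 3-simplex.
rank ∂_0 = 0, rank ∂_1 = 6 ⇒ b_0 = 7 − 0 − 6 = 1; all invariant factors of ∂_1 are 1 so no torsion. So H_0 ≅ Z.
rank ∂_1 = 6, rank ∂_2 = 5 ⇒ b_1 = 12 − 6 − 5 = 1; all invariant factors of ∂_2 are 1 so no torsion. So H_1 ≅ Z.
rank ∂_2 = 5, rank ∂_3 = 1 ⇒ b_2 = 6 − 5 − 1 = 0; all invariant factors of ∂_3 are 1 so no torsion. So H_2 ≅ 0.
rank ∂_3 = 1, rank ∂_4 = 0 ⇒ b_3 = 1 − 1 − 0 = 0. So H_3 ≅ 0.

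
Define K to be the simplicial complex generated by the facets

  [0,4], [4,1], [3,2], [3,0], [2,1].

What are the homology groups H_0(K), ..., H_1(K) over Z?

H_0 = Z,  H_1 = Z.

Order the vertices as 0 < 1 < 2 < 3 < 4. Listing each simplex with vertices in this order, K has dimension 1 with simplices:

  0-simplices (5): [0], [1], [2], [3], [4]
  1-simplices (5): [0,3], [0,4], [1,2], [1,4], [2,3]

Hence C_0 ≅ Z^5, C_1 ≅ Z^5.

The boundary map ∂_1: C_1 → C_0 maps an edge to its endpoints' difference, ∂[p,q] = q − p. For instance
  ∂[0,4] = [4] − [0].
As a 5×5 matrix over Z this has rank 4, with invariant factors (1,1,1,1).

Now H_k = ker ∂_k / im ∂_{k+1}, so:

  H_0: rank C_0 − rank ∂_1 = 5 − 4 = 1, and the invariant factors of ∂_1 are all 1, so H_0 = Z.
  H_1: rank ker ∂_1 − rank ∂_2 = (5 − 4) − 0 = 1, and there is no ∂_2, so H_1 = Z.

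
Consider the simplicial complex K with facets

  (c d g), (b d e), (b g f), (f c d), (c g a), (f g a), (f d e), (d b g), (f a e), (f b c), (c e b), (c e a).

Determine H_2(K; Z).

H_2 ≅ 0.

Order the vertices as a < b < c < d < e < f < g. Listing each simplex with vertices in this order, K has dimension 2 with simplices:

  0-simplices (7): a, b, c, d, e, f, g
  1-simplices (18): ac, ae, af, ag, bc, bd, be, bf, bg, cd, ce, cf, cg, de, df, dg, ef, fg
  2-simplices (12): ace, acg, aef, afg, bce, bcf, bde, bdg, bfg, cdf, cdg, def

giving chain groups C_0 ≅ Z^7, C_1 ≅ Z^18, C_2 ≅ Z^12.

Boundary ∂_1: C_1 → C_0 maps an edge to its endpoints' difference, ∂[p,q] = q − p. For instance
  ∂ag = g − a.
As a 7×18 matrix over Z this has rank 6, with invariant factors (1,1,1,1,1,1).

The boundary map ∂_2: C_2 → C_1 sends each 2-simplex [p,q,r] to [q,r] − [p,r] + [p,q]. For instance
  ∂def = ef − df + de,
  ∂cdg = dg − cg + cd.
As a 18×12 matrix over Z this has rank 12, with invariant factors (1,1,1,1,1,1,1,1,1,1,1,2).

Now H_k = ker ∂_k / im ∂_{k+1}, so:

  H_2: rank ker ∂_2 − rank ∂_3 = (12 − 12) − 0 = 0, and there is no ∂_3, so H_2 = 0.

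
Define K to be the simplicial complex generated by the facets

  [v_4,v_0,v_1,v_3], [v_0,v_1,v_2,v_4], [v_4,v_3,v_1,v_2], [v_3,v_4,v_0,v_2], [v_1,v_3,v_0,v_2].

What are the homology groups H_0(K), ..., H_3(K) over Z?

We work with the vertex ordering v_0 < v_1 < v_2 < v_3 < v_4. The simplices of K, each written with vertices in increasing order, are:

  0-simplices (5): [v_0], [v_1], [v_2], [v_3], [v_4]
  1-simplices (10): [v_0,v_1], [v_0,v_2], [v_0,v_3], [v_0,v_4], [v_1,v_2], [v_1,v_3], [v_1,v_4], [v_2,v_3], [v_2,v_4], [v_3,v_4]
  2-simplices (10): [v_0,v_1,v_2], [v_0,v_1,v_3], [v_0,v_1,v_4], [v_0,v_2,v_3], [v_0,v_2,v_4], [v_0,v_3,v_4], [v_1,v_2,v_3], [v_1,v_2,v_4], [v_1,v_3,v_4], [v_2,v_3,v_4]
  3-simplices (5): [v_0,v_1,v_2,v_3], [v_0,v_1,v_2,v_4], [v_0,v_1,v_3,v_4], [v_0,v_2,v_3,v_4], [v_1,v_2,v_3,v_4]

Hence C_0 ≅ Z^5, C_1 ≅ Z^10, C_2 ≅ Z^10, C_3 ≅ Z^5.

∂_1: C_1 → C_0 sends each edge [p,q] (with p < q) to q − p. For instance
  ∂[v_0,v_4] = [v_4] − [v_0].
The 5×10 boundary matrix has rank 4 and Smith normal form diag(1,1,1,1).

Boundary ∂_2: C_2 → C_1 acts by ∂[p,q,r] = [q,r] − [p,r] + [p,q]. For instance
  ∂[v_0,v_2,v_3] = [v_2,v_3] − [v_0,v_3] + [v_0,v_2],
  ∂[v_1,v_3,v_4] = [v_3,v_4] − [v_1,v_4] + [v_1,v_3].
This gives a 10×10 integer matrix of rank 6; reducing to Smith normal form yields diagonal entries (1,1,1,1,1,1).

Boundary ∂_3: C_3 → C_2 sends each 3-simplex σ to the alternating sum Σ_i (−1)^i (σ with its i-th vertex removed). For instance
  ∂[v_0,v_2,v_3,v_4] = [v_2,v_3,v_4] − [v_0,v_3,v_4] + [v_0,v_2,v_4] − [v_0,v_2,v_3],
  ∂[v_1,v_2,v_3,v_4] = [v_2,v_3,v_4] − [v_1,v_3,v_4] + [v_1,v_2,v_4] − [v_1,v_2,v_3].
The 10×5 boundary matrix has rank 4 and Smith normal form diag(1,1,1,1).

Reading off H_k = ker ∂_k / im ∂_{k+1}:

  H_0: rank C_0 − rank ∂_1 = 5 − 4 = 1, and the invariant factors of ∂_1 are all 1, so H_0 ≅ Z.
  H_1: rank ker ∂_1 − rank ∂_2 = (10 − 4) − 6 = 0, and the invariant factors of ∂_2 are all 1, so H_1 ≅ 0.
  H_2: rank ker ∂_2 − rank ∂_3 = (10 − 6) − 4 = 0, and the invariant factors of ∂_3 are all 1, so H_2 ≅ 0.
  H_3: rank ker ∂_3 − rank ∂_4 = (5 − 4) − 0 = 1, and there is no ∂_4, so H_3 ≅ Z.

H_0 = Z,  H_1 = 0,  H_2 = 0,  H_3 = Z.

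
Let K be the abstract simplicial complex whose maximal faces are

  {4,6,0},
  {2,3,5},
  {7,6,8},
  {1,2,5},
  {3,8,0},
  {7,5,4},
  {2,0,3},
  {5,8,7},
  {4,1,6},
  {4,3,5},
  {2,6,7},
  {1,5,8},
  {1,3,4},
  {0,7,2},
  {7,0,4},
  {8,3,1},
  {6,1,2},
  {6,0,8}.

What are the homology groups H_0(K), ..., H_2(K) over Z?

Order the vertices as 0 < 1 < 2 < 3 < 4 < 5 < 6 < 7 < 8. Listing each simplex with vertices in this order, K has dimension 2 with simplices:

  0-simplices (9): [0], [1], [2], [3], [4], [5], [6], [7], [8]
  1-simplices (27): (27 of them)
  2-simplices (18): [0,2,3], [0,2,7], [0,3,8], [0,4,6], [0,4,7], [0,6,8], [1,2,5], [1,2,6], [1,3,4], [1,3,8], [1,4,6], [1,5,8], [2,3,5], [2,6,7], [3,4,5], [4,5,7], [5,7,8], [6,7,8]

giving chain groups C_0 ≅ Z^9, C_1 ≅ Z^27, C_2 ≅ Z^18.

Boundary ∂_1: C_1 → C_0 sends each edge [p,q] (with p < q) to q − p.
This gives a 9×27 integer matrix of rank 8; reducing to Smith normal form yields diagonal entries (1,1,1,1,1,1,1,1).

Boundary ∂_2: C_2 → C_1 acts by ∂[p,q,r] = [q,r] − [p,r] + [p,q]. For instance
  ∂[3,4,5] = [4,5] − [3,5] + [3,4],
  ∂[2,3,5] = [3,5] − [2,5] + [2,3].
The 27×18 boundary matrix has rank 18 and Smith normal form diag(1,1,1,1,1,1,1,1,1,1,1,1,1,1,1,1,1,2).

From H_k ≅ ker(∂_k) / im(∂_{k+1}) we obtain:

  H_0: rank C_0 − rank ∂_1 = 9 − 8 = 1, and the invariant factors of ∂_1 are all 1, so H_0 = Z.
  H_1: rank ker ∂_1 − rank ∂_2 = (27 − 8) − 18 = 1, and ∂_2 has invariant factor 2 > 1, so H_1 = Z ⊕ Z/2Z.
  H_2: rank ker ∂_2 − rank ∂_3 = (18 − 18) − 0 = 0, and there is no ∂_3, so H_2 = 0.

As a check, the Euler characteristic is 9 − 27 + 18 = 0, which agrees with 1 − 1 + 0 = 0.
(K is a triangulation of the Klein bottle.)

H_0 ≅ Z,  H_1 ≅ Z ⊕ Z/2Z,  H_2 = 0.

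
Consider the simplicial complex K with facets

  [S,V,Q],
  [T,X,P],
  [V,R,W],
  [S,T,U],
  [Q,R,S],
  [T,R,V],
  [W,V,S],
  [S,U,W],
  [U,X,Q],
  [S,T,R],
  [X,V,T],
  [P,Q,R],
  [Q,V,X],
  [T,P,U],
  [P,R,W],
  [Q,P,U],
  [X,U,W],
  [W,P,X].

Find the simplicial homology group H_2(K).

K has 9 vertices, 27 edges, 18 triangles.
rank ∂_2 = 18, rank ∂_3 = 0 ⇒ b_2 = 18 − 18 − 0 = 0. So H_2 ≅ 0.

H_2 ≅ 0.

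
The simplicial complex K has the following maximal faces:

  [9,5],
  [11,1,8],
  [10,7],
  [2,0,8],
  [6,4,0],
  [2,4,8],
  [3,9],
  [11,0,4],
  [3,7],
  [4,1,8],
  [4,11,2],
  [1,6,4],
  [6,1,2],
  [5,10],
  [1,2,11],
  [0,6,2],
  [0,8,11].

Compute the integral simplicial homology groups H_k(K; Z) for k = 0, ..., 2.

Order the vertices as 0 < 1 < 2 < 3 < 4 < 5 < 6 < 7 < 8 < 9 < 10 < 11. Listing each simplex with vertices in this order, K has dimension 2 with simplices:

  0-simplices (12): [0], [1], [2], [3], [4], [5], [6], [7], [8], [9], [10], [11]
  1-simplices (23): (23 of them)
  2-simplices (12): [0,2,6], [0,2,8], [0,4,6], [0,4,11], [0,8,11], [1,2,6], [1,2,11], [1,4,6], [1,4,8], [1,8,11], [2,4,8], [2,4,11]

giving chain groups C_0 ≅ Z^12, C_1 ≅ Z^23, C_2 ≅ Z^12.

∂_1: C_1 → C_0 maps an edge to its endpoints' difference, ∂[p,q] = q − p.
This gives a 12×23 integer matrix of rank 10; reducing to Smith normal form yields diagonal entries (1,1,1,1,1,1,1,1,1,1).

The boundary map ∂_2: C_2 → C_1 sends each 2-simplex [p,q,r] to [q,r] − [p,r] + [p,q]. For instance
  ∂[1,4,6] = [4,6] − [1,6] + [1,4],
  ∂[0,8,11] = [8,11] − [0,11] + [0,8].
The 23×12 boundary matrix has rank 12 and Smith normal form diag(1,1,1,1,1,1,1,1,1,1,1,2).

Reading off H_k = ker ∂_k / im ∂_{k+1}:

  H_0: rank C_0 − rank ∂_1 = 12 − 10 = 2, and the invariant factors of ∂_1 are all 1, so H_0 = Z^2.
  H_1: rank ker ∂_1 − rank ∂_2 = (23 − 10) − 12 = 1, and ∂_2 has invariant factor 2 > 1, so H_1 = Z ⊕ Z/2.
  H_2: rank ker ∂_2 − rank ∂_3 = (12 − 12) − 0 = 0, and there is no ∂_3, so H_2 = 0.

As a check, the Euler characteristic is 12 − 23 + 12 = 1, which agrees with 2 − 1 + 0 = 1.

H_0 = Z^2,  H_1 = Z ⊕ Z/2,  H_2 = 0.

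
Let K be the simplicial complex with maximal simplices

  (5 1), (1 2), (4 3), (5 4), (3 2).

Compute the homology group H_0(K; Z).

H_0 ≅ Z.

Fix the vertex order 1 < 2 < 3 < 4 < 5 and write every simplex with vertices in increasing order. Then dim K = 1 and the simplices of K are:

  0-simplices (5): [1], [2], [3], [4], [5]
  1-simplices (5): [1,2], [1,5], [2,3], [3,4], [4,5]

giving chain groups C_0 ≅ Z^5, C_1 ≅ Z^5.

The boundary map ∂_1: C_1 → C_0 is given by ∂[p,q] = [q] − [p]. For instance
  ∂[4,5] = [5] − [4].
This gives a 5×5 integer matrix of rank 4; reducing to Smith normal form yields diagonal entries (1,1,1,1).

Now H_k = ker ∂_k / im ∂_{k+1}, so:

  H_0: rank C_0 − rank ∂_1 = 5 − 4 = 1, and the invariant factors of ∂_1 are all 1, so H_0 ≅ Z.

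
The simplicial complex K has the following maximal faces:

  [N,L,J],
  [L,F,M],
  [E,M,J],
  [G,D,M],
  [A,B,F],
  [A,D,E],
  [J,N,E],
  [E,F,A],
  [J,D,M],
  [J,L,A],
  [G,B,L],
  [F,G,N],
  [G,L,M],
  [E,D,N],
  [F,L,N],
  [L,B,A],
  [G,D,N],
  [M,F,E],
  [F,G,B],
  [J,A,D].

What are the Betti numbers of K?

Take the total order A < B < D < E < F < G < J < L < M < N on the vertex set. Then K (dimension 2) consists of the simplices:

  0-simplices (10): A, B, D, E, F, G, J, L, M, N
  1-simplices (30): AB, AD, AE, AF, AJ, AL, BF, BG, BL, DE, DG, DJ, DM, DN, EF, EJ, EM, EN, FG, FL, FM, FN, GL, GM, GN, JL, JM, JN, LM, LN
  2-simplices (20): ABF, ABL, ADE, ADJ, AEF, AJL, BFG, BGL, DEN, DGM, DGN, DJM, EFM, EJM, EJN, FGN, FLM, FLN, GLM, JLN

so the chain groups are C_0 ≅ Z^10, C_1 ≅ Z^30, C_2 ≅ Z^20.

Boundary ∂_1: C_1 → C_0 sends each edge [p,q] (with p < q) to q − p. For instance
  ∂AE = E − A.
As a 10×30 matrix over Z this has rank 9, with invariant factors (1,1,1,1,1,1,1,1,1).

The boundary map ∂_2: C_2 → C_1 sends each 2-simplex [p,q,r] to [q,r] − [p,r] + [p,q]. For instance
  ∂GLM = LM − GM + GL,
  ∂EJM = JM − EM + EJ.
As a 30×20 matrix over Z this has rank 20, with invariant factors (1,1,1,1,1,1,1,1,1,1,1,1,1,1,1,1,1,1,1,2).

Now H_k = ker ∂_k / im ∂_{k+1}, so:

  H_0: rank C_0 − rank ∂_1 = 10 − 9 = 1, and the invariant factors of ∂_1 are all 1, so H_0 ≅ Z.
  H_1: rank ker ∂_1 − rank ∂_2 = (30 − 9) − 20 = 1, and ∂_2 has invariant factor 2 > 1, so H_1 ≅ Z ⊕ Z/2.
  H_2: rank ker ∂_2 − rank ∂_3 = (20 − 20) − 0 = 0, and there is no ∂_3, so H_2 ≅ 0.

Hence the Betti numbers are b_0 = 1, b_1 = 1, b_2 = 0.

b_0 = 1, b_1 = 1, b_2 = 0.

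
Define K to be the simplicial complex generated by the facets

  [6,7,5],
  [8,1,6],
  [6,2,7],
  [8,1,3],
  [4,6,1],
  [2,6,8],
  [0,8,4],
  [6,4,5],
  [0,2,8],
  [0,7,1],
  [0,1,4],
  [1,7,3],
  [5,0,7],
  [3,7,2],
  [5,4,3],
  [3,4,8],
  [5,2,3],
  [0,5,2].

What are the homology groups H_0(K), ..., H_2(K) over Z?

Fix the vertex order 0 < 1 < 2 < 3 < 4 < 5 < 6 < 7 < 8 and write every simplex with vertices in increasing order. Then dim K = 2 and the simplices of K are:

  0-simplices (9): [0], [1], [2], [3], [4], [5], [6], [7], [8]
  1-simplices (27): (27 of them)
  2-simplices (18): [0,1,4], [0,1,7], [0,2,5], [0,2,8], [0,4,8], [0,5,7], [1,3,7], [1,3,8], [1,4,6], [1,6,8], [2,3,5], [2,3,7], [2,6,7], [2,6,8], [3,4,5], [3,4,8], [4,5,6], [5,6,7]

giving chain groups C_0 ≅ Z^9, C_1 ≅ Z^27, C_2 ≅ Z^18.

∂_1: C_1 → C_0 is given by ∂[p,q] = [q] − [p].
As a 9×27 matrix over Z this has rank 8, with invariant factors (1,1,1,1,1,1,1,1).

∂_2: C_2 → C_1 maps a triangle to the signed sum of its edges. For instance
  ∂[0,1,7] = [1,7] − [0,7] + [0,1],
  ∂[1,6,8] = [6,8] − [1,8] + [1,6].
The resulting 27×18 matrix has rank 18, and its Smith normal form has invariant factors (1,1,1,1,1,1,1,1,1,1,1,1,1,1,1,1,1,2).

Reading off H_k = ker ∂_k / im ∂_{k+1}:

  H_0: rank C_0 − rank ∂_1 = 9 − 8 = 1, and the invariant factors of ∂_1 are all 1, so H_0 ≅ Z.
  H_1: rank ker ∂_1 − rank ∂_2 = (27 − 8) − 18 = 1, and ∂_2 has invariant factor 2 > 1, so H_1 ≅ Z ⊕ Z/2.
  H_2: rank ker ∂_2 − rank ∂_3 = (18 − 18) − 0 = 0, and there is no ∂_3, so H_2 ≅ 0.

As a check, the Euler characteristic is 9 − 27 + 18 = 0, which agrees with 1 − 1 + 0 = 0.
(K is a triangulation of the Klein bottle.)

H_0 ≅ Z,  H_1 ≅ Z ⊕ Z/2,  H_2 = 0.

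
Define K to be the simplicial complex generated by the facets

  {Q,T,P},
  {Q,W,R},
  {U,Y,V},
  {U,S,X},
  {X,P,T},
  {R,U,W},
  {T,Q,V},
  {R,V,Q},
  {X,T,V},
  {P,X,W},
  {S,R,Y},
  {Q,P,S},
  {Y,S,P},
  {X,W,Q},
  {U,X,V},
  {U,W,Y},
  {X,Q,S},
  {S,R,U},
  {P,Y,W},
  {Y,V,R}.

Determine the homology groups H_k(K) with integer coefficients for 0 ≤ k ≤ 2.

Order the vertices as P < Q < R < S < T < U < V < W < X < Y. Listing each simplex with vertices in this order, K has dimension 2 with simplices:

  0-simplices (10): P, Q, R, S, T, U, V, W, X, Y
  1-simplices (30): PQ, PS, PT, PW, PX, PY, QR, QS, QT, QV, QW, QX, RS, RU, RV, RW, RY, SU, SX, SY, TV, TX, UV, UW, UX, UY, VX, VY, WX, WY
  2-simplices (20): PQS, PQT, PSY, PTX, PWX, PWY, QRV, QRW, QSX, QTV, QWX, RSU, RSY, RUW, RVY, SUX, TVX, UVX, UVY, UWY

so the chain groups are C_0 ≅ Z^10, C_1 ≅ Z^30, C_2 ≅ Z^20.

The boundary map ∂_1: C_1 → C_0 maps an edge to its endpoints' difference, ∂[p,q] = q − p.
As a 10×30 matrix over Z this has rank 9, with invariant factors (1,1,1,1,1,1,1,1,1).

∂_2: C_2 → C_1 acts by ∂[p,q,r] = [q,r] − [p,r] + [p,q]. For instance
  ∂QWX = WX − QX + QW,
  ∂UVY = VY − UY + UV.
As a 30×20 matrix over Z this has rank 20, with invariant factors (1,1,1,1,1,1,1,1,1,1,1,1,1,1,1,1,1,1,1,2).

Now H_k = ker ∂_k / im ∂_{k+1}, so:

  H_0: rank C_0 − rank ∂_1 = 10 − 9 = 1, and the invariant factors of ∂_1 are all 1, so H_0 = Z.
  H_1: rank ker ∂_1 − rank ∂_2 = (30 − 9) − 20 = 1, and ∂_2 has invariant factor 2 > 1, so H_1 = Z ⊕ Z/2Z.
  H_2: rank ker ∂_2 − rank ∂_3 = (20 − 20) − 0 = 0, and there is no ∂_3, so H_2 = 0.

(K is a triangulation of the Klein bottle.)

H_0 = Z,  H_1 = Z ⊕ Z/2Z,  H_2 = 0.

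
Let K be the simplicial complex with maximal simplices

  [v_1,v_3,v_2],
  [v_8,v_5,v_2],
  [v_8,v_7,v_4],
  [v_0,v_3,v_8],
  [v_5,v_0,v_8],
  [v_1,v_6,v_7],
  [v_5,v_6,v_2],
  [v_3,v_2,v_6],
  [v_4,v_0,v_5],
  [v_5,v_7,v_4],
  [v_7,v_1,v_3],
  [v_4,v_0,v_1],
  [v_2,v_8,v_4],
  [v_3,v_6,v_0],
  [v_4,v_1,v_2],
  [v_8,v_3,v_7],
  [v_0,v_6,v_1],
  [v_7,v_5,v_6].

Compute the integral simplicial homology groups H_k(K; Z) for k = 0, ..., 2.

We work with the vertex ordering v_0 < v_1 < v_2 < v_3 < v_4 < v_5 < v_6 < v_7 < v_8. The simplices of K, each written with vertices in increasing order, are:

  0-simplices (9): [v_0], [v_1], [v_2], [v_3], [v_4], [v_5], [v_6], [v_7], [v_8]
  1-simplices (27): (27 of them)
  2-simplices (18): (18 of them)

giving chain groups C_0 ≅ Z^9, C_1 ≅ Z^27, C_2 ≅ Z^18.

Boundary ∂_1: C_1 → C_0 sends each edge [p,q] (with p < q) to q − p. For instance
  ∂[v_0,v_8] = [v_8] − [v_0].
The resulting 9×27 matrix has rank 8, and its Smith normal form has invariant factors (1,1,1,1,1,1,1,1).

Boundary ∂_2: C_2 → C_1 acts by ∂[p,q,r] = [q,r] − [p,r] + [p,q]. For instance
  ∂[v_0,v_3,v_8] = [v_3,v_8] − [v_0,v_8] + [v_0,v_3],
  ∂[v_1,v_6,v_7] = [v_6,v_7] − [v_1,v_7] + [v_1,v_6].
The 27×18 boundary matrix has rank 18 and Smith normal form diag(1,1,1,1,1,1,1,1,1,1,1,1,1,1,1,1,1,2).

Reading off H_k = ker ∂_k / im ∂_{k+1}:

  H_0: rank C_0 − rank ∂_1 = 9 − 8 = 1, and the invariant factors of ∂_1 are all 1, so H_0 = Z.
  H_1: rank ker ∂_1 − rank ∂_2 = (27 − 8) − 18 = 1, and ∂_2 has invariant factor 2 > 1, so H_1 = Z ⊕ Z/2Z.
  H_2: rank ker ∂_2 − rank ∂_3 = (18 − 18) − 0 = 0, and there is no ∂_3, so H_2 = 0.

(K is a triangulation of the Klein bottle.)

H_0 = Z,  H_1 = Z ⊕ Z/2Z,  H_2 = 0.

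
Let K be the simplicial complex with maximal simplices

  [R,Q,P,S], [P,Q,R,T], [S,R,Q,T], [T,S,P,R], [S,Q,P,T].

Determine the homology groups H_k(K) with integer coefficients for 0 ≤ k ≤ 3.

H_0 ≅ Z,  H_1 = 0,  H_2 = 0,  H_3 ≅ Z.

Fix the vertex order P < Q < R < S < T and write every simplex with vertices in increasing order. Then dim K = 3 and the simplices of K are:

  0-simplices (5): P, Q, R, S, T
  1-simplices (10): PQ, PR, PS, PT, QR, QS, QT, RS, RT, ST
  2-simplices (10): PQR, PQS, PQT, PRS, PRT, PST, QRS, QRT, QST, RST
  3-simplices (5): PQRS, PQRT, PQST, PRST, QRST

Hence C_0 ≅ Z^5, C_1 ≅ Z^10, C_2 ≅ Z^10, C_3 ≅ Z^5.

Boundary ∂_1: C_1 → C_0 is given by ∂[p,q] = [q] − [p].
The resulting 5×10 matrix has rank 4, and its Smith normal form has invariant factors (1,1,1,1).

Boundary ∂_2: C_2 → C_1 sends each 2-simplex [p,q,r] to [q,r] − [p,r] + [p,q]. For instance
  ∂PQR = QR − PR + PQ,
  ∂QRS = RS − QS + QR.
The resulting 10×10 matrix has rank 6, and its Smith normal form has invariant factors (1,1,1,1,1,1).

Boundary ∂_3: C_3 → C_2 sends each 3-simplex σ to the alternating sum Σ_i (−1)^i (σ with its i-th vertex removed). For instance
  ∂QRST = RST − QST + QRT − QRS,
  ∂PRST = RST − PST + PRT − PRS.
As a 10×5 matrix over Z this has rank 4, with invariant factors (1,1,1,1).

Now H_k = ker ∂_k / im ∂_{k+1}, so:

  H_0: rank C_0 − rank ∂_1 = 5 − 4 = 1, and the invariant factors of ∂_1 are all 1, so H_0 = Z.
  H_1: rank ker ∂_1 − rank ∂_2 = (10 − 4) − 6 = 0, and the invariant factors of ∂_2 are all 1, so H_1 = 0.
  H_2: rank ker ∂_2 − rank ∂_3 = (10 − 6) − 4 = 0, and the invariant factors of ∂_3 are all 1, so H_2 = 0.
  H_3: rank ker ∂_3 − rank ∂_4 = (5 − 4) − 0 = 1, and there is no ∂_4, so H_3 = Z.

(K is a triangulation of the 3-sphere S^3.)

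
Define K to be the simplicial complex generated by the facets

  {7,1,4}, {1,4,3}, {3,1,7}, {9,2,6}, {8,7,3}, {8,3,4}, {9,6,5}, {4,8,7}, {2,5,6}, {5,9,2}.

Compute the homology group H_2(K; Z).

H_2 = Z^2.

Fix the vertex order 1 < 2 < 3 < 4 < 5 < 6 < 7 < 8 < 9 and write every simplex with vertices in increasing order. Then dim K = 2 and the simplices of K are:

  0-simplices (9): [1], [2], [3], [4], [5], [6], [7], [8], [9]
  1-simplices (15): [1,3], [1,4], [1,7], [2,5], [2,6], [2,9], [3,4], [3,7], [3,8], [4,7], [4,8], [5,6], [5,9], [6,9], [7,8]
  2-simplices (10): [1,3,4], [1,3,7], [1,4,7], [2,5,6], [2,5,9], [2,6,9], [3,4,8], [3,7,8], [4,7,8], [5,6,9]

giving chain groups C_0 ≅ Z^9, C_1 ≅ Z^15, C_2 ≅ Z^10.

∂_1: C_1 → C_0 is given by ∂[p,q] = [q] − [p].
This gives a 9×15 integer matrix of rank 7; reducing to Smith normal form yields diagonal entries (1,1,1,1,1,1,1).

Boundary ∂_2: C_2 → C_1 acts by ∂[p,q,r] = [q,r] − [p,r] + [p,q]. For instance
  ∂[2,5,9] = [5,9] − [2,9] + [2,5],
  ∂[1,3,4] = [3,4] − [1,4] + [1,3].
The resulting 15×10 matrix has rank 8, and its Smith normal form has invariant factors (1,1,1,1,1,1,1,1).

Reading off H_k = ker ∂_k / im ∂_{k+1}:

  H_2: rank ker ∂_2 − rank ∂_3 = (10 − 8) − 0 = 2, and there is no ∂_3, so H_2 ≅ Z^2.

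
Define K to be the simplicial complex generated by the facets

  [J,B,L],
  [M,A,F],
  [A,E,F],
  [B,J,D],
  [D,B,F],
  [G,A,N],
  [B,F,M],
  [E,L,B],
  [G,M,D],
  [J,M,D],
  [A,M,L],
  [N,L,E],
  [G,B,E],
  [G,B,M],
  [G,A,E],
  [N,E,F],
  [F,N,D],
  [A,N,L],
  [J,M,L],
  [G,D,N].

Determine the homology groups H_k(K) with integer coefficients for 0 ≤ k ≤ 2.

Fix the vertex order A < B < D < E < F < G < J < L < M < N and write every simplex with vertices in increasing order. Then dim K = 2 and the simplices of K are:

  0-simplices (10): A, B, D, E, F, G, J, L, M, N
  1-simplices (30): AE, AF, AG, AL, AM, AN, BD, BE, BF, BG, BJ, BL, BM, DF, DG, DJ, DM, DN, EF, EG, EL, EN, FM, FN, GM, GN, JL, JM, LM, LN
  2-simplices (20): AEF, AEG, AFM, AGN, ALM, ALN, BDF, BDJ, BEG, BEL, BFM, BGM, BJL, DFN, DGM, DGN, DJM, EFN, ELN, JLM

Hence C_0 ≅ Z^10, C_1 ≅ Z^30, C_2 ≅ Z^20.

The boundary map ∂_1: C_1 → C_0 sends each edge [p,q] (with p < q) to q − p. For instance
  ∂DN = N − D.
The 10×30 boundary matrix has rank 9 and Smith normal form diag(1,1,1,1,1,1,1,1,1).

Boundary ∂_2: C_2 → C_1 sends each 2-simplex [p,q,r] to [q,r] − [p,r] + [p,q]. For instance
  ∂BDJ = DJ − BJ + BD,
  ∂BEL = EL − BL + BE.
The 30×20 boundary matrix has rank 20 and Smith normal form diag(1,1,1,1,1,1,1,1,1,1,1,1,1,1,1,1,1,1,1,2).

From H_k ≅ ker(∂_k) / im(∂_{k+1}) we obtain:

  H_0: rank C_0 − rank ∂_1 = 10 − 9 = 1, and the invariant factors of ∂_1 are all 1, so H_0 = Z.
  H_1: rank ker ∂_1 − rank ∂_2 = (30 − 9) − 20 = 1, and ∂_2 has invariant factor 2 > 1, so H_1 = Z ⊕ Z/2.
  H_2: rank ker ∂_2 − rank ∂_3 = (20 − 20) − 0 = 0, and there is no ∂_3, so H_2 = 0.

H_0 = Z,  H_1 = Z ⊕ Z/2,  H_2 = 0.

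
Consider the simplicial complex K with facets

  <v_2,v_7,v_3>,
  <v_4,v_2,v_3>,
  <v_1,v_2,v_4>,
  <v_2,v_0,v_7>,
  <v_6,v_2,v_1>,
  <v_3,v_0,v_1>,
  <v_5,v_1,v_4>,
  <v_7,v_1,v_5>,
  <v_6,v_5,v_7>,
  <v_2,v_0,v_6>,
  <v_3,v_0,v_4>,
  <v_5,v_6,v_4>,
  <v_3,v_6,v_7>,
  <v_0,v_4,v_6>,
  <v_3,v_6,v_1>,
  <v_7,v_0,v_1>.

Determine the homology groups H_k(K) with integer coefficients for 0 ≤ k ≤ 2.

H_0 ≅ Z,  H_1 ≅ Z^2,  H_2 ≅ Z.

Order the vertices as v_0 < v_1 < v_2 < v_3 < v_4 < v_5 < v_6 < v_7. Listing each simplex with vertices in this order, K has dimension 2 with simplices:

  0-simplices (8): [v_0], [v_1], [v_2], [v_3], [v_4], [v_5], [v_6], [v_7]
  1-simplices (24): (24 of them)
  2-simplices (16): (16 of them)

Hence C_0 ≅ Z^8, C_1 ≅ Z^24, C_2 ≅ Z^16.

∂_1: C_1 → C_0 sends each edge [p,q] (with p < q) to q − p.
As a 8×24 matrix over Z this has rank 7, with invariant factors (1,1,1,1,1,1,1).

The boundary map ∂_2: C_2 → C_1 acts by ∂[p,q,r] = [q,r] − [p,r] + [p,q]. For instance
  ∂[v_1,v_2,v_6] = [v_2,v_6] − [v_1,v_6] + [v_1,v_2],
  ∂[v_0,v_3,v_4] = [v_3,v_4] − [v_0,v_4] + [v_0,v_3].
The 24×16 boundary matrix has rank 15 and Smith normal form diag(1,1,1,1,1,1,1,1,1,1,1,1,1,1,1).

Reading off H_k = ker ∂_k / im ∂_{k+1}:

  H_0: rank C_0 − rank ∂_1 = 8 − 7 = 1, and the invariant factors of ∂_1 are all 1, so H_0 ≅ Z.
  H_1: rank ker ∂_1 − rank ∂_2 = (24 − 7) − 15 = 2, and the invariant factors of ∂_2 are all 1, so H_1 ≅ Z^2.
  H_2: rank ker ∂_2 − rank ∂_3 = (16 − 15) − 0 = 1, and there is no ∂_3, so H_2 ≅ Z.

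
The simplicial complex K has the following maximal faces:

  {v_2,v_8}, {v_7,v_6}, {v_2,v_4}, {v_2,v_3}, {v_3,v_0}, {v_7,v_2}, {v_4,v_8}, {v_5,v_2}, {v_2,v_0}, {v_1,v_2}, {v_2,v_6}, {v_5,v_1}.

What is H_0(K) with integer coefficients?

H_0 = Z.

Fix the vertex order v_0 < v_1 < v_2 < v_3 < v_4 < v_5 < v_6 < v_7 < v_8 and write every simplex with vertices in increasing order. Then dim K = 1 and the simplices of K are:

  0-simplices (9): [v_0], [v_1], [v_2], [v_3], [v_4], [v_5], [v_6], [v_7], [v_8]
  1-simplices (12): [v_0,v_2], [v_0,v_3], [v_1,v_2], [v_1,v_5], [v_2,v_3], [v_2,v_4], [v_2,v_5], [v_2,v_6], [v_2,v_7], [v_2,v_8], [v_4,v_8], [v_6,v_7]

Hence C_0 ≅ Z^9, C_1 ≅ Z^12.

The boundary map ∂_1: C_1 → C_0 sends each edge [p,q] (with p < q) to q − p. For instance
  ∂[v_2,v_7] = [v_7] − [v_2].
The resulting 9×12 matrix has rank 8, and its Smith normal form has invariant factors (1,1,1,1,1,1,1,1).

Now H_k = ker ∂_k / im ∂_{k+1}, so:

  H_0: rank C_0 − rank ∂_1 = 9 − 8 = 1, and the invariant factors of ∂_1 are all 1, so H_0 = Z.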